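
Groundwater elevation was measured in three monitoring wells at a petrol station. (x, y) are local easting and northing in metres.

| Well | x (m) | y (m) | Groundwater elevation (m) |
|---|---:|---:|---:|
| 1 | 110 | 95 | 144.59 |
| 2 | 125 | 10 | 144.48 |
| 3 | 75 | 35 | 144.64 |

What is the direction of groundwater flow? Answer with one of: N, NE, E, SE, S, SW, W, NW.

E

Three-point gradient (reference 1): Δ to 2 = (15, -85, -0.11), Δ to 3 = (-35, -60, +0.05).
∂h/∂x = -0.002800, ∂h/∂y = +0.0008000 (det = -3875).
Flow = −∇h = (+0.002800 east, -0.0008000 north), which points east.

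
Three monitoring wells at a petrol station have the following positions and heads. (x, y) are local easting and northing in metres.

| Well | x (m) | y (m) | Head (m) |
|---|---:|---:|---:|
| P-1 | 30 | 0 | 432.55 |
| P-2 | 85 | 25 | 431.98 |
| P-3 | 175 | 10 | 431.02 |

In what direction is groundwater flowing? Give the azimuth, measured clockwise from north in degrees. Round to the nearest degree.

093°

With h = a·x + b·y + c and P-1 as origin, the differences give:
  55·a + 25·b = -0.57
  145·a + 10·b = -1.53
Eliminate b (×10 and ×25, subtract): -3075·a = 32.550 → a = ∂h/∂x = -0.01059
Back-substitute: b = ∂h/∂y = +0.0004878.
Flow direction (−∇h) has components (+0.01059 E, -0.0004878 N).
Azimuth = atan2(E, N) = atan2(+0.01059, -0.0004878) = 92.6° ≈ 093°.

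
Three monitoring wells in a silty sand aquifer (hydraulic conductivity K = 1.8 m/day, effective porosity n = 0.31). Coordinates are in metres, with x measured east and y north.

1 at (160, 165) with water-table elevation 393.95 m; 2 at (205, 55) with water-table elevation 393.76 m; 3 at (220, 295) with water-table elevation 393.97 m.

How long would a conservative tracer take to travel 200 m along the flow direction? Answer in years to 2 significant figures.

Taking 1 as reference: 2−1 = (45, -110, -0.19); 3−1 = (60, 130, +0.02).
Solve a·Δx + b·Δy = Δh: det = 45·130 − 60·(-110) = 12450.
∂h/∂x = [(-0.19)·130 − (+0.02)·(-110)] / 12450 = -0.001807
∂h/∂y = [45·(+0.02) − 60·(-0.19)] / 12450 = +0.0009880
|∇h| = √(-0.001807² + 0.0009880²) = 0.002059
Seepage velocity v = K·i/n = 1.8 × 0.002059 / 0.31 = 0.01196 m/day.
t = 200 / 0.01196 = 1.672e+04 days = 45.8 years.

46 years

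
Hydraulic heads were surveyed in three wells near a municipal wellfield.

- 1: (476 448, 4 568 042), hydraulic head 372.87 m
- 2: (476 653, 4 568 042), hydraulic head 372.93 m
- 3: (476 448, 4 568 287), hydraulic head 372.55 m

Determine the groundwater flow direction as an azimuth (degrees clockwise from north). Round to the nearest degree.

∂h/∂x = (372.93 − 372.87) / (476653 − 476448) = +0.0002927
∂h/∂y = (372.55 − 372.87) / (4568287 − 4568042) = -0.001306
Flow direction (−∇h) has components (-0.0002927 E, +0.001306 N).
Azimuth = atan2(E, N) = atan2(-0.0002927, +0.001306) = 347.4° ≈ 347°.

347°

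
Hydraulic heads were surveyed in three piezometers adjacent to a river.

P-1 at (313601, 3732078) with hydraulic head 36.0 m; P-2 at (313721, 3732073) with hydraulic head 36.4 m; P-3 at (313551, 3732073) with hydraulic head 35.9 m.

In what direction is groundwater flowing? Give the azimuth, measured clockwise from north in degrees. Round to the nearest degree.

Taking P-1 as reference: P-2−P-1 = (120, -5, +0.4); P-3−P-1 = (-50, -5, -0.1).
Solve a·Δx + b·Δy = Δh: det = 120·(-5) − (-50)·(-5) = -850.
∂h/∂x = [(+0.4)·(-5) − (-0.1)·(-5)] / -850 = +0.002941
∂h/∂y = [120·(-0.1) − (-50)·(+0.4)] / -850 = -0.009412
Flow direction (−∇h) has components (-0.002941 E, +0.009412 N).
Azimuth = atan2(E, N) = atan2(-0.002941, +0.009412) = 342.6° ≈ 343°.

343°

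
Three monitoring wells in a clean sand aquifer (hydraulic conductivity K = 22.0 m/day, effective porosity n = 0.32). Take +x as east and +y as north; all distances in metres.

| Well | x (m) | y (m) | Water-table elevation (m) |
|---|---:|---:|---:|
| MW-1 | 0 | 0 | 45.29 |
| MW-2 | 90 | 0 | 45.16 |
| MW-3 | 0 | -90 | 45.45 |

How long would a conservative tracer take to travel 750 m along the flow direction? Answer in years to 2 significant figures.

∂h/∂x = (45.16 − 45.29) / (90 − 0) = -0.001444
∂h/∂y = (45.45 − 45.29) / (-90 − 0) = -0.001778
|∇h| = √(-0.001444² + -0.001778²) = 0.002291
Seepage velocity v = K·i/n = 22.0 × 0.002291 / 0.32 = 0.1575 m/day.
t = 750 / 0.1575 = 4762 days = 13 years.

13 years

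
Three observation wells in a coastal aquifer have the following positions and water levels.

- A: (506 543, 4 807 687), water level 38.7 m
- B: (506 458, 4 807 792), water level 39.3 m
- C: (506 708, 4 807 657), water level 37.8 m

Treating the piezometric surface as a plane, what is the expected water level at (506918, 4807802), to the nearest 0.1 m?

36.9 m

With h = a·x + b·y + c and A as origin, the differences give:
  (-85)·a + 105·b = +0.6
  165·a + (-30)·b = -0.9
Eliminate b (×(-30) and ×105, subtract): -14775·a = 76.50 → a = ∂h/∂x = -0.005178
Back-substitute: b = ∂h/∂y = +0.001523.
h(506918, 4807802) = 38.7 + (-0.005178)·(375) + (+0.001523)·(115) = 38.7 -1.942 +0.175 = 36.934 m.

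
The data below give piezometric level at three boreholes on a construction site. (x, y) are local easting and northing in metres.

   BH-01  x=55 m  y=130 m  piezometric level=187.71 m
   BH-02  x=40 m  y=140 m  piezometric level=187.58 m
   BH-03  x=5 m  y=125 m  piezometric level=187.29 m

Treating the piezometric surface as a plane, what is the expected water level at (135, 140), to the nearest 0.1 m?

Taking BH-01 as reference: BH-02−BH-01 = (-15, 10, -0.13); BH-03−BH-01 = (-50, -5, -0.42).
Solve a·Δx + b·Δy = Δh: det = (-15)·(-5) − (-50)·10 = 575.
∂h/∂x = [(-0.13)·(-5) − (-0.42)·10] / 575 = +0.008435
∂h/∂y = [(-15)·(-0.42) − (-50)·(-0.13)] / 575 = -0.0003478
h(135, 140) = 187.71 + (+0.008435)·(80) + (-0.0003478)·(10) = 187.71 +0.675 -0.003 = 188.381 m.

188.4 m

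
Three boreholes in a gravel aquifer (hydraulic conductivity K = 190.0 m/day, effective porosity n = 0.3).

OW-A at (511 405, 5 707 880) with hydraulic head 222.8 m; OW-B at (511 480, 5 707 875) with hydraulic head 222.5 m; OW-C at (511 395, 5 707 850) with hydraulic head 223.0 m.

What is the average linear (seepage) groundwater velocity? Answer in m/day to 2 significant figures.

4.3 m/day

With h = a·x + b·y + c and OW-A as origin, the differences give:
  75·a + (-5)·b = -0.3
  (-10)·a + (-30)·b = +0.2
Eliminate b (×(-30) and ×(-5), subtract): -2300·a = 10.00 → a = ∂h/∂x = -0.004348
Back-substitute: b = ∂h/∂y = -0.005217.
|∇h| = √(-0.004348² + -0.005217²) = 0.006791
Seepage velocity v = K·i/n = 190.0 × 0.006791 / 0.3 = 4.301 m/day.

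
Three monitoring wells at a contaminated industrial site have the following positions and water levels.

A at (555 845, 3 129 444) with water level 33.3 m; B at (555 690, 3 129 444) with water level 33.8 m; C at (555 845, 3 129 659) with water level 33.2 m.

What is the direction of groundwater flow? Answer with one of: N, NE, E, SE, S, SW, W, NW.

E

∂h/∂x = (33.8 − 33.3) / (555690 − 555845) = -0.003226
∂h/∂y = (33.2 − 33.3) / (3129659 − 3129444) = -0.0004651
Flow = −∇h = (+0.003226 east, +0.0004651 north), which points east.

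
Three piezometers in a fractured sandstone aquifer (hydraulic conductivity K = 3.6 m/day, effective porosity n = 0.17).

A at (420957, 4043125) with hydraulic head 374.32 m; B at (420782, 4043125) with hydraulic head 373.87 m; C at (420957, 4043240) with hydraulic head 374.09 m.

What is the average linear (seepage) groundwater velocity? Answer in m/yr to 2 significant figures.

25 m/yr

∂h/∂x = (373.87 − 374.32) / (420782 − 420957) = +0.002571
∂h/∂y = (374.09 − 374.32) / (4043240 − 4043125) = -0.002000
|∇h| = √(0.002571² + -0.002000²) = 0.003257
Seepage velocity v = K·i/n = 3.6 × 0.003257 / 0.17 = 0.06897 m/day = 25.19 m/yr.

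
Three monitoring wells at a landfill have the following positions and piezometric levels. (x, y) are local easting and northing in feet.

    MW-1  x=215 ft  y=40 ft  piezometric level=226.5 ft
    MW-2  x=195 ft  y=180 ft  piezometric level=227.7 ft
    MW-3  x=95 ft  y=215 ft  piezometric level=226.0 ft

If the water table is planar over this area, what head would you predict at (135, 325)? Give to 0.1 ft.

With h = a·x + b·y + c and MW-1 as origin, the differences give:
  (-20)·a + 140·b = +1.2
  (-120)·a + 175·b = -0.5
Eliminate b (×175 and ×140, subtract): 13300·a = 280.00 → a = ∂h/∂x = +0.02105
Back-substitute: b = ∂h/∂y = +0.01158.
h(135, 325) = 226.5 + (+0.02105)·(-80) + (+0.01158)·(285) = 226.5 -1.684 +3.300 = 228.116 ft.

228.1 ft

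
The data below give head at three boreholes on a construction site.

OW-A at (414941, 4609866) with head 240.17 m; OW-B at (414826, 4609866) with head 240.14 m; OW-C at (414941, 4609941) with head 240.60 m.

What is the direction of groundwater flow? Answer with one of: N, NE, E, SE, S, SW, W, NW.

∂h/∂x = (240.14 − 240.17) / (414826 − 414941) = +0.0002609
∂h/∂y = (240.60 − 240.17) / (4609941 − 4609866) = +0.005733
Flow = −∇h = (-0.0002609 east, -0.005733 north), which points south.

S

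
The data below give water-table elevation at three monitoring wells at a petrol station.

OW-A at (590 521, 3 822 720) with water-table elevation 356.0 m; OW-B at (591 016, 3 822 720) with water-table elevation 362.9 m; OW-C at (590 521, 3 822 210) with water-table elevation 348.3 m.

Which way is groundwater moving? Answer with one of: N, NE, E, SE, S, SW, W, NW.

∂h/∂x = (362.9 − 356.0) / (591016 − 590521) = +0.01394
∂h/∂y = (348.3 − 356.0) / (3822210 − 3822720) = +0.01510
Flow = −∇h = (-0.01394 east, -0.01510 north), which points southwest.

SW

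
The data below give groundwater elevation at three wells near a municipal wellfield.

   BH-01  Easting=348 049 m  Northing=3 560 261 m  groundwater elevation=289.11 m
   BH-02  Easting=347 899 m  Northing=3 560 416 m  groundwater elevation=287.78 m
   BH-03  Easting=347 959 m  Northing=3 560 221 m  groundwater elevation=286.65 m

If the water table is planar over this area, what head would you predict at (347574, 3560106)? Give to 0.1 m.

Three-point gradient (reference BH-01): Δ to BH-02 = (-150, 155, -1.33), Δ to BH-03 = (-90, -40, -2.46).
∂h/∂x = +0.02178, ∂h/∂y = +0.01250 (det = 19950).
h(347574, 3560106) = 289.11 + (+0.02178)·(-475) + (+0.01250)·(-155) = 289.11 -10.345 -1.937 = 276.828 m.

276.8 m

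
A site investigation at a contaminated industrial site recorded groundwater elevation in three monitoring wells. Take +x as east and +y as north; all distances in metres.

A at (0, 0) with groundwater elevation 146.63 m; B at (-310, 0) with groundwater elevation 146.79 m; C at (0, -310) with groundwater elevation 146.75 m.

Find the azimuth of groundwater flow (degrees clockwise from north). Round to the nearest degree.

∂h/∂x = (146.79 − 146.63) / (-310 − 0) = -0.0005161
∂h/∂y = (146.75 − 146.63) / (-310 − 0) = -0.0003871
Flow direction (−∇h) has components (+0.0005161 E, +0.0003871 N).
Azimuth = atan2(E, N) = atan2(+0.0005161, +0.0003871) = 53.1° ≈ 053°.

053°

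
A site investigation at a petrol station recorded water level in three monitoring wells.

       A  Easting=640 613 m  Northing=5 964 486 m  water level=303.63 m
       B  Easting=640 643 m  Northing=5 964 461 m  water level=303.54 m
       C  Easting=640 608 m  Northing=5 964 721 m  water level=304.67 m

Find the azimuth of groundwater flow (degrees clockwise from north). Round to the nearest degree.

Three-point gradient (reference A): Δ to B = (30, -25, -0.09), Δ to C = (-5, 235, +1.04).
∂h/∂x = +0.0007004, ∂h/∂y = +0.004440 (det = 6925).
Flow direction (−∇h) has components (-0.0007004 E, -0.004440 N).
Azimuth = atan2(E, N) = atan2(-0.0007004, -0.004440) = 189.0° ≈ 189°.

189°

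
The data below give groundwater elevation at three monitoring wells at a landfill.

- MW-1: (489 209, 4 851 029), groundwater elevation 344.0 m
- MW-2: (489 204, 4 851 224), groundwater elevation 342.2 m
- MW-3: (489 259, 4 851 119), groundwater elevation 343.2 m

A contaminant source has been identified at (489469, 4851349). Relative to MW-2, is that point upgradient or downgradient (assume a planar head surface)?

Differences from MW-1: to MW-2 (Δx, Δy, Δh) = (-5, 195, -1.8); to MW-3 = (50, 90, -0.8).
Solve a·Δx + b·Δy = Δh: det = (-5)·90 − 50·195 = -10200.
∂h/∂x = [(-1.8)·90 − (-0.8)·195] / -10200 = +0.0005882
∂h/∂y = [(-5)·(-0.8) − 50·(-1.8)] / -10200 = -0.009216
Head at (489469, 4851349) = 344.0 + (+0.0005882)·(260) + (-0.009216)·(320) = 341.20 m.
That is lower than the 342.2 m at MW-2, so the point is downgradient.

downgradient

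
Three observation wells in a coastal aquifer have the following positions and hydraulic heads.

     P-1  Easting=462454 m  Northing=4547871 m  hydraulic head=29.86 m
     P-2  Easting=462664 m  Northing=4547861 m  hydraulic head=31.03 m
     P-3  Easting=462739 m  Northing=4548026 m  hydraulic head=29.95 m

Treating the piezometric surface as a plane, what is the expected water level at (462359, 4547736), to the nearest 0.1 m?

Differences from P-1: to P-2 (Δx, Δy, Δh) = (210, -10, +1.17); to P-3 = (285, 155, +0.09).
Determinant of the coordinate differences = 210·155 − 285·(-10) = 35400.
∂h/∂x = [(+1.17)·155 − (+0.09)·(-10)] / 35400 = +0.005148
∂h/∂y = [210·(+0.09) − 285·(+1.17)] / 35400 = -0.008886
h(462359, 4547736) = 29.86 + (+0.005148)·(-95) + (-0.008886)·(-135) = 29.86 -0.489 +1.200 = 30.570 m.

30.6 m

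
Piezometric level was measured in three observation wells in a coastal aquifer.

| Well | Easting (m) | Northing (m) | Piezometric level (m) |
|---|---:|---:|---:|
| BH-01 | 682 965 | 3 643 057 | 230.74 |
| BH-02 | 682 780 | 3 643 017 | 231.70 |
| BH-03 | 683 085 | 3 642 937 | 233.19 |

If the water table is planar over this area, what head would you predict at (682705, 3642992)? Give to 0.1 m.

With h = a·x + b·y + c and BH-01 as origin, the differences give:
  (-185)·a + (-40)·b = +0.96
  120·a + (-120)·b = +2.45
Eliminate b (×(-120) and ×(-40), subtract): 27000·a = -17.200 → a = ∂h/∂x = -0.0006370
Back-substitute: b = ∂h/∂y = -0.02105.
h(682705, 3642992) = 230.74 + (-0.0006370)·(-260) + (-0.02105)·(-65) = 230.74 +0.166 +1.368 = 232.274 m.

232.3 m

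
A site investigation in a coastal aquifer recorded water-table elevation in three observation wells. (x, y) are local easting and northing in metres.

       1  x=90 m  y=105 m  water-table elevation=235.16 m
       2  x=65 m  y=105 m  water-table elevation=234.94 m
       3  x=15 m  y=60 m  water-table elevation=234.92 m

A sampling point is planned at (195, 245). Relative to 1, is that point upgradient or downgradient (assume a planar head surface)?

Three-point gradient (reference 1): Δ to 2 = (-25, 0, -0.22), Δ to 3 = (-75, -45, -0.24).
∂h/∂x = +0.008800, ∂h/∂y = -0.009333 (det = 1125).
Head at (195, 245) = 235.16 + (+0.008800)·(105) + (-0.009333)·(140) = 234.78 m.
That is lower than the 235.16 m at 1, so the point is downgradient.

downgradient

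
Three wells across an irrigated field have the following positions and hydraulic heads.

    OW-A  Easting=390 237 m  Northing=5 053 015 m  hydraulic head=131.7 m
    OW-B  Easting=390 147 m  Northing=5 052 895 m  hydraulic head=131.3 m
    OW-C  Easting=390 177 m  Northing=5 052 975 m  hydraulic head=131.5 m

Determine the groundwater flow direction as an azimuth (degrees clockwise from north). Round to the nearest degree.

233°

Differences from OW-A: to OW-B (Δx, Δy, Δh) = (-90, -120, -0.4); to OW-C = (-60, -40, -0.2).
Determinant of the coordinate differences = (-90)·(-40) − (-60)·(-120) = -3600.
∂h/∂x = [(-0.4)·(-40) − (-0.2)·(-120)] / -3600 = +0.002222
∂h/∂y = [(-90)·(-0.2) − (-60)·(-0.4)] / -3600 = +0.001667
Flow direction (−∇h) has components (-0.002222 E, -0.001667 N).
Azimuth = atan2(E, N) = atan2(-0.002222, -0.001667) = 233.1° ≈ 233°.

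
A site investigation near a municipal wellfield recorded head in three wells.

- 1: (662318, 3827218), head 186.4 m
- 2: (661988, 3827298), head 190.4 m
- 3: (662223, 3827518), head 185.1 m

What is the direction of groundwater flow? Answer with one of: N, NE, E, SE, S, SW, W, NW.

NE

With h = a·x + b·y + c and 1 as origin, the differences give:
  (-330)·a + 80·b = +4.0
  (-95)·a + 300·b = -1.3
Eliminate b (×300 and ×80, subtract): -91400·a = 1304.00 → a = ∂h/∂x = -0.01427
Back-substitute: b = ∂h/∂y = -0.008851.
Flow = −∇h = (+0.01427 east, +0.008851 north), which points northeast.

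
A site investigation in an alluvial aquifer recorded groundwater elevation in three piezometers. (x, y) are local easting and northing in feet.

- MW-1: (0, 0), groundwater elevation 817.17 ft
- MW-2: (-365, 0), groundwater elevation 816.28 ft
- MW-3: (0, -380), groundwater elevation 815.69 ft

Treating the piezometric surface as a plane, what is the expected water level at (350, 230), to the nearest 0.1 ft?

818.9 ft

∂h/∂x = (816.28 − 817.17) / (-365 − 0) = +0.002438
∂h/∂y = (815.69 − 817.17) / (-380 − 0) = +0.003895
h(350, 230) = 817.17 + (+0.002438)·(350) + (+0.003895)·(230) = 817.17 +0.853 +0.896 = 818.919 ft.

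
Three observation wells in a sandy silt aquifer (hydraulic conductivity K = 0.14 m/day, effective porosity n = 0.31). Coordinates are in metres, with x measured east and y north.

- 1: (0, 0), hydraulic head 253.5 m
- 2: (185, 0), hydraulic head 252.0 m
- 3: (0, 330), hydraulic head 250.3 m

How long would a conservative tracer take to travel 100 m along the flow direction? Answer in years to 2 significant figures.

∂h/∂x = (252.0 − 253.5) / (185 − 0) = -0.008108
∂h/∂y = (250.3 − 253.5) / (330 − 0) = -0.009697
|∇h| = √(-0.008108² + -0.009697²) = 0.01264
Seepage velocity v = K·i/n = 0.14 × 0.01264 / 0.31 = 0.005708 m/day.
t = 100 / 0.005708 = 1.752e+04 days = 48 years.

48 years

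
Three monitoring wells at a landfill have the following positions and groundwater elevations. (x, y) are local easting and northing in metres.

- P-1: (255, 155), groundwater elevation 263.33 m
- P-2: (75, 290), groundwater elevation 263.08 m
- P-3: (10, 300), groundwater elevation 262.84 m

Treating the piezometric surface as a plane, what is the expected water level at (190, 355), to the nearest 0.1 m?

263.8 m

With h = a·x + b·y + c and P-1 as origin, the differences give:
  (-180)·a + 135·b = -0.25
  (-245)·a + 145·b = -0.49
Eliminate b (×145 and ×135, subtract): 6975·a = 29.900 → a = ∂h/∂x = +0.004287
Back-substitute: b = ∂h/∂y = +0.003864.
h(190, 355) = 263.33 + (+0.004287)·(-65) + (+0.003864)·(200) = 263.33 -0.279 +0.773 = 263.824 m.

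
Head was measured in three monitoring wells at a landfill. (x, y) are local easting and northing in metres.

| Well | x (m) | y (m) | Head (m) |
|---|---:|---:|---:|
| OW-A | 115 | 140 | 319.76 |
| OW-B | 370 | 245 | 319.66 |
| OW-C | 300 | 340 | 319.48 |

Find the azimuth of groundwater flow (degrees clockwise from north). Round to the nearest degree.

With h = a·x + b·y + c and OW-A as origin, the differences give:
  255·a + 105·b = -0.10
  185·a + 200·b = -0.28
Eliminate b (×200 and ×105, subtract): 31575·a = 9.400 → a = ∂h/∂x = +0.0002977
Back-substitute: b = ∂h/∂y = -0.001675.
Flow direction (−∇h) has components (-0.0002977 E, +0.001675 N).
Azimuth = atan2(E, N) = atan2(-0.0002977, +0.001675) = 349.9° ≈ 350°.

350°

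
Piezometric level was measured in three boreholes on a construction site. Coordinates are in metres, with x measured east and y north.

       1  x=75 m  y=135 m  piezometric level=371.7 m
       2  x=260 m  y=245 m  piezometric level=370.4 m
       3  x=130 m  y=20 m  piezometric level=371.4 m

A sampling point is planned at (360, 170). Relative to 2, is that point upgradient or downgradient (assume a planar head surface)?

downgradient

With h = a·x + b·y + c and 1 as origin, the differences give:
  185·a + 110·b = -1.3
  55·a + (-115)·b = -0.3
Eliminate b (×(-115) and ×110, subtract): -27325·a = 182.50 → a = ∂h/∂x = -0.006679
Back-substitute: b = ∂h/∂y = -0.0005855.
Head at (360, 170) = 371.7 + (-0.006679)·(285) + (-0.0005855)·(35) = 369.78 m.
That is lower than the 370.4 m at 2, so the point is downgradient.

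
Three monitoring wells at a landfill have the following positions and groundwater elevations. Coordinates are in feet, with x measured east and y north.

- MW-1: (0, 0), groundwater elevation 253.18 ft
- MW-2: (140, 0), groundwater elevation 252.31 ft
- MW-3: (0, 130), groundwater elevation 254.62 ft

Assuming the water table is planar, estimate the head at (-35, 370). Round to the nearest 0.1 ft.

257.5 ft

∂h/∂x = (252.31 − 253.18) / (140 − 0) = -0.006214
∂h/∂y = (254.62 − 253.18) / (130 − 0) = +0.01108
h(-35, 370) = 253.18 + (-0.006214)·(-35) + (+0.01108)·(370) = 253.18 +0.218 +4.098 = 257.496 ft.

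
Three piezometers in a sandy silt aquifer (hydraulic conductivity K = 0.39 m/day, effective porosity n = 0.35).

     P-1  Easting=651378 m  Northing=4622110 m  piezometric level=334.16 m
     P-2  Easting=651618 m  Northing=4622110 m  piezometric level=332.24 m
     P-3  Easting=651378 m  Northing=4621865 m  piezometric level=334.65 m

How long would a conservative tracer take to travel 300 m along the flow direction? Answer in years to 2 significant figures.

89 years

∂h/∂x = (332.24 − 334.16) / (651618 − 651378) = -0.008000
∂h/∂y = (334.65 − 334.16) / (4621865 − 4622110) = -0.002000
|∇h| = √(-0.008000² + -0.002000²) = 0.008246
Seepage velocity v = K·i/n = 0.39 × 0.008246 / 0.35 = 0.009188 m/day.
t = 300 / 0.009188 = 3.265e+04 days = 89.4 years.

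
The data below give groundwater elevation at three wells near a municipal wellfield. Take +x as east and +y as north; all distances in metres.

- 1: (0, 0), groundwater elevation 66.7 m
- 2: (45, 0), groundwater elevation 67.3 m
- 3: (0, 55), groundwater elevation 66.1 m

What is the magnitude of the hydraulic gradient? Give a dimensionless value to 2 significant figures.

0.017

∂h/∂x = (67.3 − 66.7) / (45 − 0) = +0.01333
∂h/∂y = (66.1 − 66.7) / (55 − 0) = -0.01091
|∇h| = √(0.01333² + -0.01091²) = 0.01723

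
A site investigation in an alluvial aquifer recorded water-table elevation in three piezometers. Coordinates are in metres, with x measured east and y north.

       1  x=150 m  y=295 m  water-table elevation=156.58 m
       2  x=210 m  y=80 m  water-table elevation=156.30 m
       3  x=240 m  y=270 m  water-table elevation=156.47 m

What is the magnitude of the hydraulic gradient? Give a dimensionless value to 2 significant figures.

0.0014

Taking 1 as reference: 2−1 = (60, -215, -0.28); 3−1 = (90, -25, -0.11).
Solve a·Δx + b·Δy = Δh: det = 60·(-25) − 90·(-215) = 17850.
∂h/∂x = [(-0.28)·(-25) − (-0.11)·(-215)] / 17850 = -0.0009328
∂h/∂y = [60·(-0.11) − 90·(-0.28)] / 17850 = +0.001042
|∇h| = √(-0.0009328² + 0.001042²) = 0.001399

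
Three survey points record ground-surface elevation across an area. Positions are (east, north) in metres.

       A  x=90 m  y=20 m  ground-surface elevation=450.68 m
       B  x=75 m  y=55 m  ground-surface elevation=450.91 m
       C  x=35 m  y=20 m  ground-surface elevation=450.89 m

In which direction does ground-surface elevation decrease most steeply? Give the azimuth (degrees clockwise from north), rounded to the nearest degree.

Differences from A: to B (Δx, Δy, Δh) = (-15, 35, +0.23); to C = (-55, 0, +0.21).
Determinant of the coordinate differences = (-15)·0 − (-55)·35 = 1925.
∂z/∂x = [(+0.23)·0 − (+0.21)·35] / 1925 = -0.003818
∂z/∂y = [(-15)·(+0.21) − (-55)·(+0.23)] / 1925 = +0.004935
Steepest decrease is along −∇f: components (+0.003818 E, -0.004935 N).
Azimuth = atan2(+0.003818, -0.004935) = 142.3° ≈ 142°.

142°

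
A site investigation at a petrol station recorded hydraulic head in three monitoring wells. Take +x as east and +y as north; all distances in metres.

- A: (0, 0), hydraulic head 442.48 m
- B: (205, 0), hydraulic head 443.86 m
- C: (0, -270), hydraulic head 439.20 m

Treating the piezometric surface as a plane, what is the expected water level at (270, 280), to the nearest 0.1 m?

447.7 m

∂h/∂x = (443.86 − 442.48) / (205 − 0) = +0.006732
∂h/∂y = (439.20 − 442.48) / (-270 − 0) = +0.01215
h(270, 280) = 442.48 + (+0.006732)·(270) + (+0.01215)·(280) = 442.48 +1.818 +3.401 = 447.699 m.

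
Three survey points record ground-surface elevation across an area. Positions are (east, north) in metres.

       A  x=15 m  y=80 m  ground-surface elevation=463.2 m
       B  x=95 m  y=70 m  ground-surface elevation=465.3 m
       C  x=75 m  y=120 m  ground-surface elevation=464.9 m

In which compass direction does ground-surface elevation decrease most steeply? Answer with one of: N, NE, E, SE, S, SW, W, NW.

With z = a·x + b·y + c and A as origin, the differences give:
  80·a + (-10)·b = +2.1
  60·a + 40·b = +1.7
Eliminate b (×40 and ×(-10), subtract): 3800·a = 101.00 → a = ∂z/∂x = +0.02658
Back-substitute: b = ∂z/∂y = +0.002632.
Steepest decrease is along −∇f = (-0.02658 E, -0.002632 N) → west.

W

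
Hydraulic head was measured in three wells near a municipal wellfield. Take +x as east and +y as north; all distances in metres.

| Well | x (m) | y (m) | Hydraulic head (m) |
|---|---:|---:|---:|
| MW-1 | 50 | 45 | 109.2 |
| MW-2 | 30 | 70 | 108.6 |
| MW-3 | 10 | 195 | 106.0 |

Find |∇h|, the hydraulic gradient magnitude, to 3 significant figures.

0.0206

Differences from MW-1: to MW-2 (Δx, Δy, Δh) = (-20, 25, -0.6); to MW-3 = (-40, 150, -3.2).
Determinant of the coordinate differences = (-20)·150 − (-40)·25 = -2000.
∂h/∂x = [(-0.6)·150 − (-3.2)·25] / -2000 = +0.005000
∂h/∂y = [(-20)·(-3.2) − (-40)·(-0.6)] / -2000 = -0.02000
|∇h| = √(0.005000² + -0.02000²) = 0.02062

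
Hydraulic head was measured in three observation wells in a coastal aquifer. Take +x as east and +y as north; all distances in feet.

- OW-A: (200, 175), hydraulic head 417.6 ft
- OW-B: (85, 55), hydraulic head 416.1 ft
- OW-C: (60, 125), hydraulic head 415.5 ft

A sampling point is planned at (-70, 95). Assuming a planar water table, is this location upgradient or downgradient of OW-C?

downgradient

With h = a·x + b·y + c and OW-A as origin, the differences give:
  (-115)·a + (-120)·b = -1.5
  (-140)·a + (-50)·b = -2.1
Eliminate b (×(-50) and ×(-120), subtract): -11050·a = -177.00 → a = ∂h/∂x = +0.01602
Back-substitute: b = ∂h/∂y = -0.002851.
Head at (-70, 95) = 417.6 + (+0.01602)·(-270) + (-0.002851)·(-80) = 413.50 ft.
That is lower than the 415.5 ft at OW-C, so the point is downgradient.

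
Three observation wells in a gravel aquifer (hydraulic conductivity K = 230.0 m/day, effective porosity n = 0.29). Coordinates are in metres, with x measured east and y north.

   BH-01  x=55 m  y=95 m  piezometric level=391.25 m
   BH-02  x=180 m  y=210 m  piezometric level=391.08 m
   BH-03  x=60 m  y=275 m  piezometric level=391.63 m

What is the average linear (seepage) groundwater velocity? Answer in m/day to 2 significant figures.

3.2 m/day

Taking BH-01 as reference: BH-02−BH-01 = (125, 115, -0.17); BH-03−BH-01 = (5, 180, +0.38).
Solve a·Δx + b·Δy = Δh: det = 125·180 − 5·115 = 21925.
∂h/∂x = [(-0.17)·180 − (+0.38)·115] / 21925 = -0.003389
∂h/∂y = [125·(+0.38) − 5·(-0.17)] / 21925 = +0.002205
|∇h| = √(-0.003389² + 0.002205²) = 0.004043
Seepage velocity v = K·i/n = 230.0 × 0.004043 / 0.29 = 3.207 m/day.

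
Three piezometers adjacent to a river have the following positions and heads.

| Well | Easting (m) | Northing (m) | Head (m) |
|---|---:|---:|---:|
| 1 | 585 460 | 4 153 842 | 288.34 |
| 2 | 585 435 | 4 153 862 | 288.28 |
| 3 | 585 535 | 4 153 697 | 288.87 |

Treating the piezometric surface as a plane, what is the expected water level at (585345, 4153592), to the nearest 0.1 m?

289.5 m

Three-point gradient (reference 1): Δ to 2 = (-25, 20, -0.06), Δ to 3 = (75, -145, +0.53).
∂h/∂x = -0.0008941, ∂h/∂y = -0.004118 (det = 2125).
h(585345, 4153592) = 288.34 + (-0.0008941)·(-115) + (-0.004118)·(-250) = 288.34 +0.103 +1.029 = 289.472 m.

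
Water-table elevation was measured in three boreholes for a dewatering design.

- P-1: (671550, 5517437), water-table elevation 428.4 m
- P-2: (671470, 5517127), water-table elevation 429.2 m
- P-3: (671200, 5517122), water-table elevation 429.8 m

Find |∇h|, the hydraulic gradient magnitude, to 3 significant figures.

0.00297

Differences from P-1: to P-2 (Δx, Δy, Δh) = (-80, -310, +0.8); to P-3 = (-350, -315, +1.4).
Determinant of the coordinate differences = (-80)·(-315) − (-350)·(-310) = -83300.
∂h/∂x = [(+0.8)·(-315) − (+1.4)·(-310)] / -83300 = -0.002185
∂h/∂y = [(-80)·(+1.4) − (-350)·(+0.8)] / -83300 = -0.002017
|∇h| = √(-0.002185² + -0.002017²) = 0.002974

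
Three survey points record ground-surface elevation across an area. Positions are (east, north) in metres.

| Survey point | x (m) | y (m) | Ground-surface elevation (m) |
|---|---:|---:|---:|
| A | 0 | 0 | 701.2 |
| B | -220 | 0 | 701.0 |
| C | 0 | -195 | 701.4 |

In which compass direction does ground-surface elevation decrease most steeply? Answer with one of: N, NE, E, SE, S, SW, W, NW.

NW

∂z/∂x = (701.0 − 701.2) / (-220 − 0) = +0.0009091
∂z/∂y = (701.4 − 701.2) / (-195 − 0) = -0.001026
Steepest decrease is along −∇f = (-0.0009091 E, +0.001026 N) → northwest.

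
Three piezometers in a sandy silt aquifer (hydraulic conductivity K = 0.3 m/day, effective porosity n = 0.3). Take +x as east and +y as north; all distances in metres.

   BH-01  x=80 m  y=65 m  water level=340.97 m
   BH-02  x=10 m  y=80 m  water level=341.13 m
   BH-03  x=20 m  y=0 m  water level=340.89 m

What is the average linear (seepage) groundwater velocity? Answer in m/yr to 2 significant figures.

1.2 m/yr

With h = a·x + b·y + c and BH-01 as origin, the differences give:
  (-70)·a + 15·b = +0.16
  (-60)·a + (-65)·b = -0.08
Eliminate b (×(-65) and ×15, subtract): 5450·a = -9.200 → a = ∂h/∂x = -0.001688
Back-substitute: b = ∂h/∂y = +0.002789.
|∇h| = √(-0.001688² + 0.002789²) = 0.00326
Seepage velocity v = K·i/n = 0.3 × 0.00326 / 0.3 = 0.00326 m/day = 1.191 m/yr.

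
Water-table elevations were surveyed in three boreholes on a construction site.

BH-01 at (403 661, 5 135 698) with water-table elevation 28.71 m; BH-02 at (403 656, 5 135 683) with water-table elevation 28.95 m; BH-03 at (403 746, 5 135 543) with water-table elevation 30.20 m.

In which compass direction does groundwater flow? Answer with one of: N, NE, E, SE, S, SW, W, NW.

With h = a·x + b·y + c and BH-01 as origin, the differences give:
  (-5)·a + (-15)·b = +0.24
  85·a + (-155)·b = +1.49
Eliminate b (×(-155) and ×(-15), subtract): 2050·a = -14.850 → a = ∂h/∂x = -0.007244
Back-substitute: b = ∂h/∂y = -0.01359.
Flow = −∇h = (+0.007244 east, +0.01359 north), which points northeast.

NE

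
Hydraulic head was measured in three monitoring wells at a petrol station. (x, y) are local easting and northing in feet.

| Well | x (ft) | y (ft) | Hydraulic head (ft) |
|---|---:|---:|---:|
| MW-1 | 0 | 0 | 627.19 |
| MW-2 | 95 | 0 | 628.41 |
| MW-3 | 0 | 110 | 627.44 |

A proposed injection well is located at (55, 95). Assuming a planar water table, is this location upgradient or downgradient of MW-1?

∂h/∂x = (628.41 − 627.19) / (95 − 0) = +0.01284
∂h/∂y = (627.44 − 627.19) / (110 − 0) = +0.002273
Head at (55, 95) = 627.19 + (+0.01284)·(55) + (+0.002273)·(95) = 628.11 ft.
That is higher than the 627.19 ft at MW-1, so the point is upgradient.

upgradient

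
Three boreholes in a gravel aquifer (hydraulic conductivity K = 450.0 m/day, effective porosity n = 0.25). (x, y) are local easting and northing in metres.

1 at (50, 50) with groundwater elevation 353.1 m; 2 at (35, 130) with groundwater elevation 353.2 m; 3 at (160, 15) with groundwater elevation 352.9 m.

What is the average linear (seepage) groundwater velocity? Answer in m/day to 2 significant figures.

Differences from 1: to 2 (Δx, Δy, Δh) = (-15, 80, +0.1); to 3 = (110, -35, -0.2).
Determinant of the coordinate differences = (-15)·(-35) − 110·80 = -8275.
∂h/∂x = [(+0.1)·(-35) − (-0.2)·80] / -8275 = -0.001511
∂h/∂y = [(-15)·(-0.2) − 110·(+0.1)] / -8275 = +0.0009668
|∇h| = √(-0.001511² + 0.0009668²) = 0.001794
Seepage velocity v = K·i/n = 450.0 × 0.001794 / 0.25 = 3.229 m/day.

3.2 m/day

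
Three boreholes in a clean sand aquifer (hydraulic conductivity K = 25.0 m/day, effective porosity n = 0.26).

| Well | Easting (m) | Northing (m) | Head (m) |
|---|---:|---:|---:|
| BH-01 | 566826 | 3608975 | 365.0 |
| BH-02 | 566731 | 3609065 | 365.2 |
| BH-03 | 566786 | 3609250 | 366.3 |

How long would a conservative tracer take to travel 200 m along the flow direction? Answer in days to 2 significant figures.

360 days

Taking BH-01 as reference: BH-02−BH-01 = (-95, 90, +0.2); BH-03−BH-01 = (-40, 275, +1.3).
Determinant of the coordinate differences = (-95)·275 − (-40)·90 = -22525.
∂h/∂x = [(+0.2)·275 − (+1.3)·90] / -22525 = +0.002752
∂h/∂y = [(-95)·(+1.3) − (-40)·(+0.2)] / -22525 = +0.005128
|∇h| = √(0.002752² + 0.005128²) = 0.00582
Seepage velocity v = K·i/n = 25.0 × 0.00582 / 0.26 = 0.5596 m/day.
t = 200 / 0.5596 = 357.4 days.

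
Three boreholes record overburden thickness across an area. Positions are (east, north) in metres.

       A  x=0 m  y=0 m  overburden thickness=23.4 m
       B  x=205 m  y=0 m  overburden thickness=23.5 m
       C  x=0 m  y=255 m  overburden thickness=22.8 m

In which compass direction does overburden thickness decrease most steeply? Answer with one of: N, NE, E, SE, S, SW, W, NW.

∂d/∂x = (23.5 − 23.4) / (205 − 0) = +0.0004878
∂d/∂y = (22.8 − 23.4) / (255 − 0) = -0.002353
Steepest decrease is along −∇f = (-0.0004878 E, +0.002353 N) → north.

N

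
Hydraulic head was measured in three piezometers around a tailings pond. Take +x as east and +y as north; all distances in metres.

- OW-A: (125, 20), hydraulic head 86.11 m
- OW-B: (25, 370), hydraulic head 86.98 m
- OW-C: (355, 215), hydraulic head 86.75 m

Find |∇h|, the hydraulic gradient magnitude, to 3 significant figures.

0.00270

Taking OW-A as reference: OW-B−OW-A = (-100, 350, +0.87); OW-C−OW-A = (230, 195, +0.64).
Solve a·Δx + b·Δy = Δh: det = (-100)·195 − 230·350 = -100000.
∂h/∂x = [(+0.87)·195 − (+0.64)·350] / -100000 = +0.0005435
∂h/∂y = [(-100)·(+0.64) − 230·(+0.87)] / -100000 = +0.002641
|∇h| = √(0.0005435² + 0.002641²) = 0.002696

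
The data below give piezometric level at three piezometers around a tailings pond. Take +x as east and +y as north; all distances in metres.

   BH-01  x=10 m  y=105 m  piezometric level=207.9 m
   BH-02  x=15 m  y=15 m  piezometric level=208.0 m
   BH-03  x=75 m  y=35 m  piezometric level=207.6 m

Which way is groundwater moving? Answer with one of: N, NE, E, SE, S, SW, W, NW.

E

Taking BH-01 as reference: BH-02−BH-01 = (5, -90, +0.1); BH-03−BH-01 = (65, -70, -0.3).
Determinant of the coordinate differences = 5·(-70) − 65·(-90) = 5500.
∂h/∂x = [(+0.1)·(-70) − (-0.3)·(-90)] / 5500 = -0.006182
∂h/∂y = [5·(-0.3) − 65·(+0.1)] / 5500 = -0.001455
Flow = −∇h = (+0.006182 east, +0.001455 north), which points east.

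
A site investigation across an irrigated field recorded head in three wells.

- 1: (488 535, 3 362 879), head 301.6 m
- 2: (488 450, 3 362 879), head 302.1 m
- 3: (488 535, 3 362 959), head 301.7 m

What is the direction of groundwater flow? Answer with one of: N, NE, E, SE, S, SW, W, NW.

E

∂h/∂x = (302.1 − 301.6) / (488450 − 488535) = -0.005882
∂h/∂y = (301.7 − 301.6) / (3362959 − 3362879) = +0.001250
Flow = −∇h = (+0.005882 east, -0.001250 north), which points east.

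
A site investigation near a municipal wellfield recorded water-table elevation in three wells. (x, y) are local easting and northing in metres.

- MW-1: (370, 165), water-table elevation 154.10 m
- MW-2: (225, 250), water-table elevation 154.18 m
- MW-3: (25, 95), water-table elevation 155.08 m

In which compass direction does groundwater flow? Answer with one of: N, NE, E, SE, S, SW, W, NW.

NE

Differences from MW-1: to MW-2 (Δx, Δy, Δh) = (-145, 85, +0.08); to MW-3 = (-345, -70, +0.98).
Solve a·Δx + b·Δy = Δh: det = (-145)·(-70) − (-345)·85 = 39475.
∂h/∂x = [(+0.08)·(-70) − (+0.98)·85] / 39475 = -0.002252
∂h/∂y = [(-145)·(+0.98) − (-345)·(+0.08)] / 39475 = -0.002901
Flow = −∇h = (+0.002252 east, +0.002901 north), which points northeast.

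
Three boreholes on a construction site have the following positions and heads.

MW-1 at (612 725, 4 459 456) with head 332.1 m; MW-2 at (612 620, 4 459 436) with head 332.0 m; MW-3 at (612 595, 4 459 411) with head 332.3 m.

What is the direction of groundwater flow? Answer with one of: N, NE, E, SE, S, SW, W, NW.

With h = a·x + b·y + c and MW-1 as origin, the differences give:
  (-105)·a + (-20)·b = -0.1
  (-130)·a + (-45)·b = +0.2
Eliminate b (×(-45) and ×(-20), subtract): 2125·a = 8.50 → a = ∂h/∂x = +0.004000
Back-substitute: b = ∂h/∂y = -0.01600.
Flow = −∇h = (-0.004000 east, +0.01600 north), which points north.

N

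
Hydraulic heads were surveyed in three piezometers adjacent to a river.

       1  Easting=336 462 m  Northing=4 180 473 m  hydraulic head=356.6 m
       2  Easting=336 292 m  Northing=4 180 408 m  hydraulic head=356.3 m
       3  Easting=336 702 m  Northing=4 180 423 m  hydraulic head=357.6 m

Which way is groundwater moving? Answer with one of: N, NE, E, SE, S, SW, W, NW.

Three-point gradient (reference 1): Δ to 2 = (-170, -65, -0.3), Δ to 3 = (240, -50, +1.0).
∂h/∂x = +0.003320, ∂h/∂y = -0.004066 (det = 24100).
Flow = −∇h = (-0.003320 east, +0.004066 north), which points northwest.

NW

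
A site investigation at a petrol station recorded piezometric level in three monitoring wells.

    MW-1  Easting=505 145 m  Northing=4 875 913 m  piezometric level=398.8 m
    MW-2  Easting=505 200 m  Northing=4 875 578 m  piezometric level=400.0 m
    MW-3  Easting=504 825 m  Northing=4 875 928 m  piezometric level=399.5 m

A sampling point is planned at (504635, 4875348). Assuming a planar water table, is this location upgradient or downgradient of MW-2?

upgradient

Three-point gradient (reference MW-1): Δ to MW-2 = (55, -335, +1.2), Δ to MW-3 = (-320, 15, +0.7).
∂h/∂x = -0.002374, ∂h/∂y = -0.003972 (det = -106375).
Head at (504635, 4875348) = 398.8 + (-0.002374)·(-510) + (-0.003972)·(-565) = 402.25 m.
That is higher than the 400.0 m at MW-2, so the point is upgradient.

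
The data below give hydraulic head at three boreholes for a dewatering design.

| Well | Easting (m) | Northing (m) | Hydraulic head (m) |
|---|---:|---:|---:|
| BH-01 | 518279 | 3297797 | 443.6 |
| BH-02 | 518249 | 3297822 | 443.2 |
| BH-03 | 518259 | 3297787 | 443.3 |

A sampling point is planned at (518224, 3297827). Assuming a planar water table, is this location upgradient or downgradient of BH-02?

downgradient

With h = a·x + b·y + c and BH-01 as origin, the differences give:
  (-30)·a + 25·b = -0.4
  (-20)·a + (-10)·b = -0.3
Eliminate b (×(-10) and ×25, subtract): 800·a = 11.50 → a = ∂h/∂x = +0.01438
Back-substitute: b = ∂h/∂y = +0.001250.
Head at (518224, 3297827) = 443.6 + (+0.01438)·(-55) + (+0.001250)·(30) = 442.85 m.
That is lower than the 443.2 m at BH-02, so the point is downgradient.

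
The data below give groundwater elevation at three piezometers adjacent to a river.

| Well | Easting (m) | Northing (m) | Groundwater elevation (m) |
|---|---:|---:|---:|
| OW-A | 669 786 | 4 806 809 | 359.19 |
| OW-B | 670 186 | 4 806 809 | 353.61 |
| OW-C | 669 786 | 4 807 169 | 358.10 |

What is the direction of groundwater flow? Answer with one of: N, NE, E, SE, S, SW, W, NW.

E

∂h/∂x = (353.61 − 359.19) / (670186 − 669786) = -0.01395
∂h/∂y = (358.10 − 359.19) / (4807169 − 4806809) = -0.003028
Flow = −∇h = (+0.01395 east, +0.003028 north), which points east.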